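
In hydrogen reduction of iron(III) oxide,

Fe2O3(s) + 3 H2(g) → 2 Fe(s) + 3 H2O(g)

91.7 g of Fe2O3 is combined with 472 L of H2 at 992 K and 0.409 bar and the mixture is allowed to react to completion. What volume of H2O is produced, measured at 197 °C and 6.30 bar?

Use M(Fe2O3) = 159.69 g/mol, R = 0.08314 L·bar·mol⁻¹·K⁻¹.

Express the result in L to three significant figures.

10.7 L

n(Fe2O3) = 91.7 / 159.69 = 0.5742 mol
n(H2) = PV/RT = (0.409 × 472) / (0.08314 × 992) = 2.341 mol
For 0.5742 mol Fe2O3, stoichiometry requires (3/1) × 0.5742 = 1.723 mol H2; 2.341 mol is available, so Fe2O3 is limiting.
n(H2O) = (3/1) × 0.5742 = 1.723 mol
V(H2O) = nRT/P = 1.723 × 0.08314 × 470.15 / 6.30 = 10.69 L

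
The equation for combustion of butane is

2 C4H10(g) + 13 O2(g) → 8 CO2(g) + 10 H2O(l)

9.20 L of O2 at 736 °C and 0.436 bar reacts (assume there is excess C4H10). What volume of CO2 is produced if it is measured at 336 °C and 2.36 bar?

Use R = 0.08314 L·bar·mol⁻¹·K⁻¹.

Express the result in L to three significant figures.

n(O2) = PV/RT = (0.436 × 9.20) / (0.08314 × 1009.15) = 0.04781 mol
n(CO2) = (8/13) × 0.04781 = 0.02942 mol
V = nRT/P = 0.02942 × 0.08314 × 609.15 / 2.36 = 0.6313 L

0.631 L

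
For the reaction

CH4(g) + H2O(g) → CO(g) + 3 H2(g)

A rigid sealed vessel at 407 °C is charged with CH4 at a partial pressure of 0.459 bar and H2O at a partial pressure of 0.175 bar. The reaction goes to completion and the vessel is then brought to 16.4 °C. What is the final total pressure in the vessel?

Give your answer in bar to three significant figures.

With V and T fixed, P_i ∝ n_i, so the mole ratios apply directly to partial pressures at 407 °C.
P(H2O) required for 0.459 bar of CH4 = (1/1) × 0.459 = 0.4590 bar; available 0.175 bar, so H2O is limiting.
P(CH4) remaining = 0.459 − (1/1) × 0.175 = 0.2840 bar
P(gaseous products) = (1+3)/1 × 0.175 = 0.7000 bar
P_total at 407 °C = 0.2840 + 0.7000 = 0.9840 bar
Scaling to 16.4 °C: P = 0.9840 × 289.55/680.15 = 0.4189 bar

0.419 bar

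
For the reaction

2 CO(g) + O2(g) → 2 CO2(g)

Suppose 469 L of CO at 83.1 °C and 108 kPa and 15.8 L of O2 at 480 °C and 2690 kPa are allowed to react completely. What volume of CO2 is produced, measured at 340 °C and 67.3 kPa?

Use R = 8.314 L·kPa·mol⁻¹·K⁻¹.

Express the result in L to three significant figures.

n(CO) = PV/RT = (108 × 469) / (8.314 × 356.25) = 17.10 mol
n(O2) = PV/RT = (2690 × 15.8) / (8.314 × 753.15) = 6.788 mol
For 17.10 mol CO, stoichiometry requires (1/2) × 17.10 = 8.550 mol O2; 6.788 mol is available, so O2 is limiting.
n(CO2) = (2/1) × 6.788 = 13.58 mol
V(CO2) = nRT/P = 13.58 × 8.314 × 613.15 / 67.3 = 1029 L

1030 L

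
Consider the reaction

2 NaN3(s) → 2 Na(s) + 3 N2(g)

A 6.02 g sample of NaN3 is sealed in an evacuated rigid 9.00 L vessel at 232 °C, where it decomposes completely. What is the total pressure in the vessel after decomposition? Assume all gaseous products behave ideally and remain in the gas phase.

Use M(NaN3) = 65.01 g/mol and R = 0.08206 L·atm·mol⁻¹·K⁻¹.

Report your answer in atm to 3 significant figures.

n(NaN3) = 6.02 / 65.01 = 0.09260 mol
n(gas produced) = (3/2) × 0.09260 = 0.1389 mol
P = nRT/V = 0.1389 × 0.08206 × 505.15 / 9.00 = 0.6398 atm

0.640 atm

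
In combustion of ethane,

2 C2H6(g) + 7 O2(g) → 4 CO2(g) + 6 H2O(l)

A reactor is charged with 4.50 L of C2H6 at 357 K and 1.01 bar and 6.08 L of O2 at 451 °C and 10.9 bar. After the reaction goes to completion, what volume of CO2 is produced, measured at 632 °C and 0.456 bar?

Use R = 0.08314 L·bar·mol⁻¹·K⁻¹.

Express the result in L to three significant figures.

50.5 L

n(C2H6) = PV/RT = (1.01 × 4.50) / (0.08314 × 357) = 0.1531 mol
n(O2) = PV/RT = (10.9 × 6.08) / (0.08314 × 724.15) = 1.101 mol
For 0.1531 mol C2H6, stoichiometry requires (7/2) × 0.1531 = 0.5359 mol O2; 1.101 mol is available, so C2H6 is limiting.
n(CO2) = (4/2) × 0.1531 = 0.3062 mol
V(CO2) = nRT/P = 0.3062 × 0.08314 × 905.15 / 0.456 = 50.53 L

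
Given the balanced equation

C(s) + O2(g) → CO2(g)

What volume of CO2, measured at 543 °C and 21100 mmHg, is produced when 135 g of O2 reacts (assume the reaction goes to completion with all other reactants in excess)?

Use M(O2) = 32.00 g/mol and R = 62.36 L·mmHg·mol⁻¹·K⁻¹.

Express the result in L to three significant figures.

n(O2) = 135.0 / 32.00 = 4.219 mol
n(CO2) = (1/1) × 4.219 = 4.219 mol
V = nRT/P = 4.219 × 62.36 × 816.15 / 21100 = 10.18 L

10.2 L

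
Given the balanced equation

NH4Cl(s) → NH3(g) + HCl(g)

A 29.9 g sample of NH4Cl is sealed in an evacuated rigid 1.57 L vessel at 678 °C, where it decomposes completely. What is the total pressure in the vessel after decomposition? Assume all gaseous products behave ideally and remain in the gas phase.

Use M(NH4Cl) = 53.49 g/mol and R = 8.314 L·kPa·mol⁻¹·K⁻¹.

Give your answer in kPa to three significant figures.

n(NH4Cl) = 29.9 / 53.49 = 0.5590 mol
n(gas produced) = (2/1) × 0.5590 = 1.118 mol
P = nRT/V = 1.118 × 8.314 × 951.15 / 1.57 = 5631 kPa

5630 kPa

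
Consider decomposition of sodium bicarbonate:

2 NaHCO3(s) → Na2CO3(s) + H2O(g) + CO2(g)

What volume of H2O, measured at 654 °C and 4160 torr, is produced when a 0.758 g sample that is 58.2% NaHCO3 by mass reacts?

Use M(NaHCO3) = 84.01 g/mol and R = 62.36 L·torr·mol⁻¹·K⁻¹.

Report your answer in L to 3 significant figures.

mass of NaHCO3 = 0.758 × 58.2/100 = 0.4412 g
n(NaHCO3) = 0.4412 / 84.01 = 0.005252 mol
n(H2O) = (1/2) × 0.005252 = 0.002626 mol
V = nRT/P = 0.002626 × 62.36 × 927.15 / 4160 = 0.03650 L

0.0365 L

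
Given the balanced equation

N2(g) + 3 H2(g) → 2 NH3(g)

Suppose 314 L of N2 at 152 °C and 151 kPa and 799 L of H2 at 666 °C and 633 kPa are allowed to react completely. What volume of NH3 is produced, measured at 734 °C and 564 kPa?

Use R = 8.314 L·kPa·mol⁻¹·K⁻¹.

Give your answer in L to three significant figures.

n(N2) = PV/RT = (151 × 314) / (8.314 × 425.15) = 13.41 mol
n(H2) = PV/RT = (633 × 799) / (8.314 × 939.15) = 64.77 mol
For 13.41 mol N2, stoichiometry requires (3/1) × 13.41 = 40.23 mol H2; 64.77 mol is available, so N2 is limiting.
n(NH3) = (2/1) × 13.41 = 26.82 mol
V(NH3) = nRT/P = 26.82 × 8.314 × 1007.15 / 564 = 398.2 L

398 L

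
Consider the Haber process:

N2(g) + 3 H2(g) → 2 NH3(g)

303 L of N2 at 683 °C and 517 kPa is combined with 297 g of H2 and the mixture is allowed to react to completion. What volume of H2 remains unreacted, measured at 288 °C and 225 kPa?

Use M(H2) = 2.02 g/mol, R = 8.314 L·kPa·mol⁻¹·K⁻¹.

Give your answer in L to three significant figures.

n(N2) = PV/RT = (517 × 303) / (8.314 × 956.15) = 19.71 mol
n(H2) = 297 / 2.02 = 147.0 mol
For 19.71 mol N2, stoichiometry requires (3/1) × 19.71 = 59.13 mol H2; 147.0 mol is available, so N2 is limiting.
n(H2) consumed = (3/1) × 19.71 = 59.13 mol; remaining = 147.0 − 59.13 = 87.87 mol
V(H2) = nRT/P = 87.87 × 8.314 × 561.15 / 225 = 1822 L

1820 L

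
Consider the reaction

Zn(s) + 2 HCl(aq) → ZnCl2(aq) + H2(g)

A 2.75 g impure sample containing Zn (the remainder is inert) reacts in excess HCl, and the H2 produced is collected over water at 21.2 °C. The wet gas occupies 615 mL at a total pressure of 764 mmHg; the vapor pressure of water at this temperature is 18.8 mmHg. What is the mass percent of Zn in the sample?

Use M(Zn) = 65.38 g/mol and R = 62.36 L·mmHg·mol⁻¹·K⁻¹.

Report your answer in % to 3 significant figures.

59.4 %

P(H2) = 764 − 18.8 = 745.2 mmHg
n(H2) = PV/RT = (745.2 × 0.6150) / (62.36 × 294.35) = 0.02497 mol
n(Zn) = (1/1) × 0.02497 = 0.02497 mol
m(Zn) = 0.02497 × 65.38 = 1.633 g
%Zn = 1.633 / 2.75 × 100 = 59.38%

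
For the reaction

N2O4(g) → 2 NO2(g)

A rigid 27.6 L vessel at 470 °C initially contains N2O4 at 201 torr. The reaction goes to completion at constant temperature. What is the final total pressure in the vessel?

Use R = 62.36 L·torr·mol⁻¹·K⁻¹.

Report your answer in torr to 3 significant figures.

402 torr

Rigid vessel, constant T ⇒ P scales with total gas moles (1 → 2).
P_final = (2/1) × 201 = 402.0 torr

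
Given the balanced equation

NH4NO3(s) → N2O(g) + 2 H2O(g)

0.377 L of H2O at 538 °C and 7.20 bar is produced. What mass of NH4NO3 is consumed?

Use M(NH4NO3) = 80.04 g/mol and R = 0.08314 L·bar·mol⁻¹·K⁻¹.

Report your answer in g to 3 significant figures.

n(H2O) = PV/RT = (7.20 × 0.377) / (0.08314 × 811.15) = 0.04025 mol
n(NH4NO3) = (1/2) × 0.04025 = 0.02013 mol
m(NH4NO3) = 0.02013 × 80.04 = 1.611 g

1.61 g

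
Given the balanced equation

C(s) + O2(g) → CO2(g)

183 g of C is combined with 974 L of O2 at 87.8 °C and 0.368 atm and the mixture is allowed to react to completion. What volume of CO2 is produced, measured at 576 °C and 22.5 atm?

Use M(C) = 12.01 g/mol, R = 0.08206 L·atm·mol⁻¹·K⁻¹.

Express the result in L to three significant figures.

37.5 L

n(C) = 183 / 12.01 = 15.24 mol
n(O2) = PV/RT = (0.368 × 974) / (0.08206 × 360.95) = 12.10 mol
For 15.24 mol C, stoichiometry requires (1/1) × 15.24 = 15.24 mol O2; 12.10 mol is available, so O2 is limiting.
n(CO2) = (1/1) × 12.10 = 12.10 mol
V(CO2) = nRT/P = 12.10 × 0.08206 × 849.15 / 22.5 = 37.47 L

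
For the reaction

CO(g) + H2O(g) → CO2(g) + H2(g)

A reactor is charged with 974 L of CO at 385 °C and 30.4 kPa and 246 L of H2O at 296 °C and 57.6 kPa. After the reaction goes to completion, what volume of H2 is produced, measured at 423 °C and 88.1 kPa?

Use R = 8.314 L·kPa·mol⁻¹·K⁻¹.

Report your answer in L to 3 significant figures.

n(CO) = PV/RT = (30.4 × 974) / (8.314 × 658.15) = 5.411 mol
n(H2O) = PV/RT = (57.6 × 246) / (8.314 × 569.15) = 2.994 mol
For 5.411 mol CO, stoichiometry requires (1/1) × 5.411 = 5.411 mol H2O; 2.994 mol is available, so H2O is limiting.
n(H2) = (1/1) × 2.994 = 2.994 mol
V(H2) = nRT/P = 2.994 × 8.314 × 696.15 / 88.1 = 196.7 L

197 L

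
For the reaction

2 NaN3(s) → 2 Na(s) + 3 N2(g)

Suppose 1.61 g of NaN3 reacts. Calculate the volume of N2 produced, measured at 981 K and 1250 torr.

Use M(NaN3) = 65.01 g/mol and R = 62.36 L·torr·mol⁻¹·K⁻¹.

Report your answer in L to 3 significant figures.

n(NaN3) = 1.610 / 65.01 = 0.02477 mol
n(N2) = (3/2) × 0.02477 = 0.03716 mol
V = nRT/P = 0.03716 × 62.36 × 981 / 1250 = 1.819 L

1.82 L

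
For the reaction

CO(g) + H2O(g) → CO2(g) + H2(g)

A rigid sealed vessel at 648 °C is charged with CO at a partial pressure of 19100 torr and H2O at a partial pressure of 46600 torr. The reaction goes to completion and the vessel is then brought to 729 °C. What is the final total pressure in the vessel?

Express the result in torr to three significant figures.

With V and T fixed, P_i ∝ n_i, so the mole ratios apply directly to partial pressures at 648 °C.
P(H2O) required for 19100 torr of CO = (1/1) × 19100 = 19100 torr; available 46600 torr, so CO is limiting.
P(H2O) remaining = 46600 − (1/1) × 19100 = 27500 torr
P(gaseous products) = (1+1)/1 × 19100 = 38200 torr
P_total at 648 °C = 27500 + 38200 = 65700 torr
Scaling to 729 °C: P = 65700 × 1002.15/921.15 = 71480 torr

71500 torr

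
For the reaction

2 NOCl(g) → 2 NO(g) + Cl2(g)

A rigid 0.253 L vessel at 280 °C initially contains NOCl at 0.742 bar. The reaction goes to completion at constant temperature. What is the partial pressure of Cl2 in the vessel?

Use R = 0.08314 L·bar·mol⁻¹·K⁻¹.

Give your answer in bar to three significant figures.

n(NOCl)₀ = PV/RT = (0.742 × 0.253) / (0.08314 × 553.15) = 0.004082 mol
n(Cl2) = (1/2) × 0.004082 = 0.002041 mol
P(Cl2) = nRT/V = 0.002041 × 0.08314 × 553.15 / 0.253 = 0.3710 bar

0.371 bar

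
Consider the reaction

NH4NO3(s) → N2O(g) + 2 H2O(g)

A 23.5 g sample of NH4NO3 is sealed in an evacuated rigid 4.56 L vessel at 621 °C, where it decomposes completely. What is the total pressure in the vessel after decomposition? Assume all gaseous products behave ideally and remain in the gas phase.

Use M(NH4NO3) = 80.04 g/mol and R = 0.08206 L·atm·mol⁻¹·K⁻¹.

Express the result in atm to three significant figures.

14.2 atm

n(NH4NO3) = 23.5 / 80.04 = 0.2936 mol
n(gas produced) = (3/1) × 0.2936 = 0.8808 mol
P = nRT/V = 0.8808 × 0.08206 × 894.15 / 4.56 = 14.17 atm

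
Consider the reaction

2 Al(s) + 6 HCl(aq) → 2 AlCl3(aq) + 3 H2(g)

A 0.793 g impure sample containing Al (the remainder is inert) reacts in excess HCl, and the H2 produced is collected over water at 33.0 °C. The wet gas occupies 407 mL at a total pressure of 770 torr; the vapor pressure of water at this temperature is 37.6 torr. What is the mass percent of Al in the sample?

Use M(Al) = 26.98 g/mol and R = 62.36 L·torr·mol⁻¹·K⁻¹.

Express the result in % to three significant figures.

35.4 %

P(H2) = 770 − 37.6 = 732.4 torr
n(H2) = PV/RT = (732.4 × 0.4070) / (62.36 × 306.15) = 0.01561 mol
n(Al) = (2/3) × 0.01561 = 0.01041 mol
m(Al) = 0.01041 × 26.98 = 0.2809 g
%Al = 0.2809 / 0.793 × 100 = 35.42%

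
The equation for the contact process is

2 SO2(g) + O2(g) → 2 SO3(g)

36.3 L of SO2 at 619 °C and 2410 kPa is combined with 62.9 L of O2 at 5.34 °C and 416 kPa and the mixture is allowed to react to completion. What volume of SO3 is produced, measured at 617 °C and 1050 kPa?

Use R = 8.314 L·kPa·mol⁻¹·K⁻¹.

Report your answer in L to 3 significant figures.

n(SO2) = PV/RT = (2410 × 36.3) / (8.314 × 892.15) = 11.79 mol
n(O2) = PV/RT = (416 × 62.9) / (8.314 × 278.49) = 11.30 mol
For 11.79 mol SO2, stoichiometry requires (1/2) × 11.79 = 5.895 mol O2; 11.30 mol is available, so SO2 is limiting.
n(SO3) = (2/2) × 11.79 = 11.79 mol
V(SO3) = nRT/P = 11.79 × 8.314 × 890.15 / 1050 = 83.10 L

83.1 L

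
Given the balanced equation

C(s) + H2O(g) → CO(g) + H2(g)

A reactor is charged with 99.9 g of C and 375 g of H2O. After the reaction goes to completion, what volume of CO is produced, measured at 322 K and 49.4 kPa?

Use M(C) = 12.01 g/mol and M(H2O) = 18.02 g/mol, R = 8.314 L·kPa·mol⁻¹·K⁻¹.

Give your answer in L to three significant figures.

n(C) = 99.9 / 12.01 = 8.318 mol
n(H2O) = 375 / 18.02 = 20.81 mol
For 8.318 mol C, stoichiometry requires (1/1) × 8.318 = 8.318 mol H2O; 20.81 mol is available, so C is limiting.
n(CO) = (1/1) × 8.318 = 8.318 mol
V(CO) = nRT/P = 8.318 × 8.314 × 322 / 49.4 = 450.8 L

451 L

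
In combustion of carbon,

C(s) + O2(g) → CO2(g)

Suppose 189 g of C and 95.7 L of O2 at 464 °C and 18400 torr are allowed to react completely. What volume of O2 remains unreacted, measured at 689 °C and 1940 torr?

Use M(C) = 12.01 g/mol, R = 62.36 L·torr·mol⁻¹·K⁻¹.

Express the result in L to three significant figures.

n(C) = 189 / 12.01 = 15.74 mol
n(O2) = PV/RT = (18400 × 95.7) / (62.36 × 737.15) = 38.31 mol
For 15.74 mol C, stoichiometry requires (1/1) × 15.74 = 15.74 mol O2; 38.31 mol is available, so C is limiting.
n(O2) consumed = (1/1) × 15.74 = 15.74 mol; remaining = 38.31 − 15.74 = 22.57 mol
V(O2) = nRT/P = 22.57 × 62.36 × 962.15 / 1940 = 698.0 L

698 L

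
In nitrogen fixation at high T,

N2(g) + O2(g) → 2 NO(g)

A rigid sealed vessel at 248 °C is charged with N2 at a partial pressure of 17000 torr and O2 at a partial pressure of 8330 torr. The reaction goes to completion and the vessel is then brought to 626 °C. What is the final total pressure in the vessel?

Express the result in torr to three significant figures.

43700 torr

Because the vessel is rigid and T is held at 248 °C, work the stoichiometry in partial pressures (P_i = n_iRT/V).
P(O2) required for 17000 torr of N2 = (1/1) × 17000 = 17000 torr; available 8330 torr, so O2 is limiting.
P(N2) remaining = 17000 − (1/1) × 8330 = 8670 torr
P(gaseous products) = (2)/1 × 8330 = 16660 torr
P_total at 248 °C = 8670 + 16660 = 25330 torr
Scaling to 626 °C: P = 25330 × 899.15/521.15 = 43700 torr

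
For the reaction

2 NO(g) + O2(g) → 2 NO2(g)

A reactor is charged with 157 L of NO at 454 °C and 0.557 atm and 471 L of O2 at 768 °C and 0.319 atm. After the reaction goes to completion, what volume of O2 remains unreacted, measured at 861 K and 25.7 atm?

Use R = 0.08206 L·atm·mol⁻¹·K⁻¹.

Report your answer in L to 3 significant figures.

n(NO) = PV/RT = (0.557 × 157) / (0.08206 × 727.15) = 1.466 mol
n(O2) = PV/RT = (0.319 × 471) / (0.08206 × 1041.15) = 1.759 mol
For 1.466 mol NO, stoichiometry requires (1/2) × 1.466 = 0.7330 mol O2; 1.759 mol is available, so NO is limiting.
n(O2) consumed = (1/2) × 1.466 = 0.7330 mol; remaining = 1.759 − 0.7330 = 1.026 mol
V(O2) = nRT/P = 1.026 × 0.08206 × 861 / 25.7 = 2.821 L

2.82 L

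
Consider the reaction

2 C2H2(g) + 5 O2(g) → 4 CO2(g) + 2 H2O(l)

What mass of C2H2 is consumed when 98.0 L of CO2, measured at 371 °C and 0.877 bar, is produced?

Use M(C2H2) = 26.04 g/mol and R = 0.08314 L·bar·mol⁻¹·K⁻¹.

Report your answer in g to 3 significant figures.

20.9 g

n(CO2) = PV/RT = (0.877 × 98.0) / (0.08314 × 644.15) = 1.605 mol
n(C2H2) = (2/4) × 1.605 = 0.8025 mol
m(C2H2) = 0.8025 × 26.04 = 20.90 g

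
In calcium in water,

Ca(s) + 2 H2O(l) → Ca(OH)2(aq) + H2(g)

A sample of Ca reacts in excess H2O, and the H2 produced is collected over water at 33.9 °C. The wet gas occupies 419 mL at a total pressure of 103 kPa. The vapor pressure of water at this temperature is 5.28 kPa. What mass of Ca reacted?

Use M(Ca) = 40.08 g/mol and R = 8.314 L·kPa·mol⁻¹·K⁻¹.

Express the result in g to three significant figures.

0.643 g

P(H2) = 103 − 5.28 = 97.72 kPa
n(H2) = PV/RT = (97.72 × 0.4190) / (8.314 × 307.05) = 0.01604 mol
n(Ca) = (1/1) × 0.01604 = 0.01604 mol
m(Ca) = 0.01604 × 40.08 = 0.6429 g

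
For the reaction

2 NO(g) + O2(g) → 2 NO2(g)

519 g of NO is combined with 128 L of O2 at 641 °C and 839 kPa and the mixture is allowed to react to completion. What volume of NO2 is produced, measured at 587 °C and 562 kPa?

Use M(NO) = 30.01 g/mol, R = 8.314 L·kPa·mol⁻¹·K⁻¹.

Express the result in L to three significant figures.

220 L

n(NO) = 519 / 30.01 = 17.29 mol
n(O2) = PV/RT = (839 × 128) / (8.314 × 914.15) = 14.13 mol
For 17.29 mol NO, stoichiometry requires (1/2) × 17.29 = 8.645 mol O2; 14.13 mol is available, so NO is limiting.
n(NO2) = (2/2) × 17.29 = 17.29 mol
V(NO2) = nRT/P = 17.29 × 8.314 × 860.15 / 562 = 220.0 L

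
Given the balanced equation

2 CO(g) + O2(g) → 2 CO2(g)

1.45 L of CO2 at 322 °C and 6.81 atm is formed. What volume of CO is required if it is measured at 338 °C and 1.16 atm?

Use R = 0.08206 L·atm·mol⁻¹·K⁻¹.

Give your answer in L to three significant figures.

8.74 L

n(CO2) = PV/RT = (6.81 × 1.45) / (0.08206 × 595.15) = 0.2022 mol
n(CO) = (2/2) × 0.2022 = 0.2022 mol
V = nRT/P = 0.2022 × 0.08206 × 611.15 / 1.16 = 8.742 L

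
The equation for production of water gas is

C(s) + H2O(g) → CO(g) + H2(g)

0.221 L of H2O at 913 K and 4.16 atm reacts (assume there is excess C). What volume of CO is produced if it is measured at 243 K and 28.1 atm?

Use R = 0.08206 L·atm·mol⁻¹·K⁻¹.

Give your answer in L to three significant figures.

n(H2O) = PV/RT = (4.16 × 0.221) / (0.08206 × 913) = 0.01227 mol
n(CO) = (1/1) × 0.01227 = 0.01227 mol
V = nRT/P = 0.01227 × 0.08206 × 243 / 28.1 = 0.008707 L

0.00871 L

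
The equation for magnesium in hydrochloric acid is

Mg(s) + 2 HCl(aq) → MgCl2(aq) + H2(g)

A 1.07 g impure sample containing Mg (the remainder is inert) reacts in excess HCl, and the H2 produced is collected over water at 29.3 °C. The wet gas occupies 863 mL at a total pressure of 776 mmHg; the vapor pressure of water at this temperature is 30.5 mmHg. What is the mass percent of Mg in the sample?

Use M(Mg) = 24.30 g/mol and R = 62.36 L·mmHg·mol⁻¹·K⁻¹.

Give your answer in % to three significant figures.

P(H2) = 776 − 30.5 = 745.5 mmHg
n(H2) = PV/RT = (745.5 × 0.8630) / (62.36 × 302.45) = 0.03411 mol
n(Mg) = (1/1) × 0.03411 = 0.03411 mol
m(Mg) = 0.03411 × 24.30 = 0.8289 g
%Mg = 0.8289 / 1.07 × 100 = 77.47%

77.5 %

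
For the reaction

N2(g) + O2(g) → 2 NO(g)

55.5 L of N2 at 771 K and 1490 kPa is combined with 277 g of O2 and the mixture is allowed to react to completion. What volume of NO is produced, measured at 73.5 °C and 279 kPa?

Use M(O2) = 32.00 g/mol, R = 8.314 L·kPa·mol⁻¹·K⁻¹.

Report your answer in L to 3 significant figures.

n(N2) = PV/RT = (1490 × 55.5) / (8.314 × 771) = 12.90 mol
n(O2) = 277 / 32.00 = 8.656 mol
For 12.90 mol N2, stoichiometry requires (1/1) × 12.90 = 12.90 mol O2; 8.656 mol is available, so O2 is limiting.
n(NO) = (2/1) × 8.656 = 17.31 mol
V(NO) = nRT/P = 17.31 × 8.314 × 346.65 / 279 = 178.8 L

179 L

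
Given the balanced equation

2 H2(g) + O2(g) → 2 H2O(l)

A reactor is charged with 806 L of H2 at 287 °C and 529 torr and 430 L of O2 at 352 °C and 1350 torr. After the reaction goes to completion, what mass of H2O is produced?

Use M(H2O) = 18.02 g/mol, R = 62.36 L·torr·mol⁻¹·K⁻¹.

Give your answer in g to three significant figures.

220 g

n(H2) = PV/RT = (529 × 806) / (62.36 × 560.15) = 12.21 mol
n(O2) = PV/RT = (1350 × 430) / (62.36 × 625.15) = 14.89 mol
For 12.21 mol H2, stoichiometry requires (1/2) × 12.21 = 6.105 mol O2; 14.89 mol is available, so H2 is limiting.
n(H2O) = (2/2) × 12.21 = 12.21 mol
m(H2O) = 12.21 × 18.02 = 220.0 g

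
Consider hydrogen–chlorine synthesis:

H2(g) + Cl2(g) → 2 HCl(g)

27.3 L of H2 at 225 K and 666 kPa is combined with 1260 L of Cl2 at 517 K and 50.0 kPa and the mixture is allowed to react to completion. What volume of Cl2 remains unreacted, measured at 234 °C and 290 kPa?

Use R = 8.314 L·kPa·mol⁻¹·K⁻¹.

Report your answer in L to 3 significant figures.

71.8 L

n(H2) = PV/RT = (666 × 27.3) / (8.314 × 225) = 9.720 mol
n(Cl2) = PV/RT = (50.0 × 1260) / (8.314 × 517) = 14.66 mol
For 9.720 mol H2, stoichiometry requires (1/1) × 9.720 = 9.720 mol Cl2; 14.66 mol is available, so H2 is limiting.
n(Cl2) consumed = (1/1) × 9.720 = 9.720 mol; remaining = 14.66 − 9.720 = 4.940 mol
V(Cl2) = nRT/P = 4.940 × 8.314 × 507.15 / 290 = 71.82 L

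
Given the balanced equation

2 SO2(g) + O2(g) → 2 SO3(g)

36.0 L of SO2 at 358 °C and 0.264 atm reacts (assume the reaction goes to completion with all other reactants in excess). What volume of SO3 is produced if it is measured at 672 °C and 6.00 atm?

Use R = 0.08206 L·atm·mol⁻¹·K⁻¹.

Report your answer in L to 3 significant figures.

2.37 L

n(SO2) = PV/RT = (0.264 × 36.0) / (0.08206 × 631.15) = 0.1835 mol
n(SO3) = (2/2) × 0.1835 = 0.1835 mol
V = nRT/P = 0.1835 × 0.08206 × 945.15 / 6.00 = 2.372 L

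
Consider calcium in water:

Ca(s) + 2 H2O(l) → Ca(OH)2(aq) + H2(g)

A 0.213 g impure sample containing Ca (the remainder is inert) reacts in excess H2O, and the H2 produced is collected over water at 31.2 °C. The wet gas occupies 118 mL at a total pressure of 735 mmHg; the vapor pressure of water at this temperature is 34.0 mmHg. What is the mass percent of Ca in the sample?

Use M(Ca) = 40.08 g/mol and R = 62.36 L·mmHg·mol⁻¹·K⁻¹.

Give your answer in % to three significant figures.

P(H2) = 735 − 34.0 = 701.0 mmHg
n(H2) = PV/RT = (701.0 × 0.1180) / (62.36 × 304.35) = 0.004358 mol
n(Ca) = (1/1) × 0.004358 = 0.004358 mol
m(Ca) = 0.004358 × 40.08 = 0.1747 g
%Ca = 0.1747 / 0.213 × 100 = 82.02%

82.0 %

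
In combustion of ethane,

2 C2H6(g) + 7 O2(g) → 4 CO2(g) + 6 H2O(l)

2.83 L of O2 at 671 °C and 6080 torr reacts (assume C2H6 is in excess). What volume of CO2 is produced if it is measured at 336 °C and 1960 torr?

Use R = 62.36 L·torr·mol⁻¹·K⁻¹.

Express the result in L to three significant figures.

n(O2) = PV/RT = (6080 × 2.83) / (62.36 × 944.15) = 0.2922 mol
n(CO2) = (4/7) × 0.2922 = 0.1670 mol
V = nRT/P = 0.1670 × 62.36 × 609.15 / 1960 = 3.237 L

3.24 L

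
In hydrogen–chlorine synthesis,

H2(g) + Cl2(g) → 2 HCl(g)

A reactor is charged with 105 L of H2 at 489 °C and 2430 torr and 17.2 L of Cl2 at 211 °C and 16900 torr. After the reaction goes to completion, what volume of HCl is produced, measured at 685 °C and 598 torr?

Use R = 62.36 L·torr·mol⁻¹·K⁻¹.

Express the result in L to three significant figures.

1070 L

n(H2) = PV/RT = (2430 × 105) / (62.36 × 762.15) = 5.368 mol
n(Cl2) = PV/RT = (16900 × 17.2) / (62.36 × 484.15) = 9.628 mol
For 5.368 mol H2, stoichiometry requires (1/1) × 5.368 = 5.368 mol Cl2; 9.628 mol is available, so H2 is limiting.
n(HCl) = (2/1) × 5.368 = 10.74 mol
V(HCl) = nRT/P = 10.74 × 62.36 × 958.15 / 598 = 1073 L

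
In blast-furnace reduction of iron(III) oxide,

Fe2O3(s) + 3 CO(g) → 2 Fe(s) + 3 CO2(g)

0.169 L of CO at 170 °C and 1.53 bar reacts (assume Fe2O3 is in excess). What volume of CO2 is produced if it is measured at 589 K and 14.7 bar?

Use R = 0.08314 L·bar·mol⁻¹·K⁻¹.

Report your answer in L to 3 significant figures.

n(CO) = PV/RT = (1.53 × 0.169) / (0.08314 × 443.15) = 0.007018 mol
n(CO2) = (3/3) × 0.007018 = 0.007018 mol
V = nRT/P = 0.007018 × 0.08314 × 589 / 14.7 = 0.02338 L

0.0234 L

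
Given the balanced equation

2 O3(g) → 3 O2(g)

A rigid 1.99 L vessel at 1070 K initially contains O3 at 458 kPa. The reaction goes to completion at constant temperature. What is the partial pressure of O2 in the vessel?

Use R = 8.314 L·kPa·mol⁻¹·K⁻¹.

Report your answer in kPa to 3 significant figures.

n(O3)₀ = PV/RT = (458 × 1.99) / (8.314 × 1070) = 0.1025 mol
n(O2) = (3/2) × 0.1025 = 0.1537 mol
P(O2) = nRT/V = 0.1537 × 8.314 × 1070 / 1.99 = 687.1 kPa

687 kPa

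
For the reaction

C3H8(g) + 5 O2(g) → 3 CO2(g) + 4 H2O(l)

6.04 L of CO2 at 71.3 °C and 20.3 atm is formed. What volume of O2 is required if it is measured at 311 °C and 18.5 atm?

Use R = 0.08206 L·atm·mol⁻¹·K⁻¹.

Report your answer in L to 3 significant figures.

n(CO2) = PV/RT = (20.3 × 6.04) / (0.08206 × 344.45) = 4.338 mol
n(O2) = (5/3) × 4.338 = 7.230 mol
V = nRT/P = 7.230 × 0.08206 × 584.15 / 18.5 = 18.73 L

18.7 L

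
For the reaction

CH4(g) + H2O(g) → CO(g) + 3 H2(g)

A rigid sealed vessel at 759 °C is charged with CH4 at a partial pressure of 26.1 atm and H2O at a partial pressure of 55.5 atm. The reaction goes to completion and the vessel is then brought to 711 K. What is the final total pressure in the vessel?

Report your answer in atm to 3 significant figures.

92.2 atm

Because the vessel is rigid and T is held at 759 °C, work the stoichiometry in partial pressures (P_i = n_iRT/V).
P(H2O) required for 26.1 atm of CH4 = (1/1) × 26.1 = 26.10 atm; available 55.5 atm, so CH4 is limiting.
P(H2O) remaining = 55.5 − (1/1) × 26.1 = 29.40 atm
P(gaseous products) = (1+3)/1 × 26.1 = 104.4 atm
P_total at 759 °C = 29.40 + 104.4 = 133.8 atm
Scaling to 711 K: P = 133.8 × 711/1032.15 = 92.17 atm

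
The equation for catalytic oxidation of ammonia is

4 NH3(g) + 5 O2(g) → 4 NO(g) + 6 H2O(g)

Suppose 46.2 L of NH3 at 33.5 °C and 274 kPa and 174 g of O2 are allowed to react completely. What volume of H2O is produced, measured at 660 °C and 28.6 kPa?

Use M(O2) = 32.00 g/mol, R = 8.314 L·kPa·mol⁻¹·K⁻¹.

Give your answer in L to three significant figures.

1770 L

n(NH3) = PV/RT = (274 × 46.2) / (8.314 × 306.65) = 4.965 mol
n(O2) = 174 / 32.00 = 5.438 mol
For 4.965 mol NH3, stoichiometry requires (5/4) × 4.965 = 6.206 mol O2; 5.438 mol is available, so O2 is limiting.
n(H2O) = (6/5) × 5.438 = 6.526 mol
V(H2O) = nRT/P = 6.526 × 8.314 × 933.15 / 28.6 = 1770 L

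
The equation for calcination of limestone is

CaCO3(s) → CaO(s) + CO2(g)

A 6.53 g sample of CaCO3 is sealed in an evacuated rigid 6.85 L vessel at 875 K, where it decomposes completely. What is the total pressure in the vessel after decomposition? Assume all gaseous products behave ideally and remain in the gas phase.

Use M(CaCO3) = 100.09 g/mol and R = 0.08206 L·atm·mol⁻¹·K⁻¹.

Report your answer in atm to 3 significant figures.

n(CaCO3) = 6.53 / 100.09 = 0.06524 mol
n(gas produced) = (1/1) × 0.06524 = 0.06524 mol
P = nRT/V = 0.06524 × 0.08206 × 875 / 6.85 = 0.6839 atm

0.684 atm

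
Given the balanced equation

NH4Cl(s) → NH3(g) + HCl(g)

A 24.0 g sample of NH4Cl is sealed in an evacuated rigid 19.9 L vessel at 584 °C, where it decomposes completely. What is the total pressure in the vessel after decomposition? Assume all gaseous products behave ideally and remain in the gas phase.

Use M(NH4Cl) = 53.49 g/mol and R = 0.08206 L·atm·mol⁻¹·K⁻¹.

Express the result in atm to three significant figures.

n(NH4Cl) = 24.0 / 53.49 = 0.4487 mol
n(gas produced) = (2/1) × 0.4487 = 0.8974 mol
P = nRT/V = 0.8974 × 0.08206 × 857.15 / 19.9 = 3.172 atm

3.17 atm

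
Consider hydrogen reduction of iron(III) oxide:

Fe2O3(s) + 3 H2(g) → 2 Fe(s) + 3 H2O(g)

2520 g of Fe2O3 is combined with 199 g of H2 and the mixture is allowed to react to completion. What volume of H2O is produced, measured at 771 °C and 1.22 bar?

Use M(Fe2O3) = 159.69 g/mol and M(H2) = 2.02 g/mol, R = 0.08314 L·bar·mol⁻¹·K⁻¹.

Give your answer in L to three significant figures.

3370 L

n(Fe2O3) = 2520 / 159.69 = 15.78 mol
n(H2) = 199 / 2.02 = 98.51 mol
For 15.78 mol Fe2O3, stoichiometry requires (3/1) × 15.78 = 47.34 mol H2; 98.51 mol is available, so Fe2O3 is limiting.
n(H2O) = (3/1) × 15.78 = 47.34 mol
V(H2O) = nRT/P = 47.34 × 0.08314 × 1044.15 / 1.22 = 3369 L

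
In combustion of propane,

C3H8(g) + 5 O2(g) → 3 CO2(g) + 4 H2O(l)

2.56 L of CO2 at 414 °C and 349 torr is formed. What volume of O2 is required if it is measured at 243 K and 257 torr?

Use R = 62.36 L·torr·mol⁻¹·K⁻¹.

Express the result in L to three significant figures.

2.05 L

n(CO2) = PV/RT = (349 × 2.56) / (62.36 × 687.15) = 0.02085 mol
n(O2) = (5/3) × 0.02085 = 0.03475 mol
V = nRT/P = 0.03475 × 62.36 × 243 / 257 = 2.049 L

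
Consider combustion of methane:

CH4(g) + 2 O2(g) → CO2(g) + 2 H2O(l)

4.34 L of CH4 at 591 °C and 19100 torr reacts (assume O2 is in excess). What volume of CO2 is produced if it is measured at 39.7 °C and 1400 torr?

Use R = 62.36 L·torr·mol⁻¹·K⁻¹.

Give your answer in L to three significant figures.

21.4 L

n(CH4) = PV/RT = (19100 × 4.34) / (62.36 × 864.15) = 1.538 mol
n(CO2) = (1/1) × 1.538 = 1.538 mol
V = nRT/P = 1.538 × 62.36 × 312.85 / 1400 = 21.43 L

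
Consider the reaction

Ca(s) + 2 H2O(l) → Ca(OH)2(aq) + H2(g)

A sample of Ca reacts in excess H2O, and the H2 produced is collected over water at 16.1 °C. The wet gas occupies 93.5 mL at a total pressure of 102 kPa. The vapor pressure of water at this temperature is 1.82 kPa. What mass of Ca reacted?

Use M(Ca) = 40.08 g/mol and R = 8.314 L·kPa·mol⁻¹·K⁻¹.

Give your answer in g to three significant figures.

0.156 g

P(H2) = 102 − 1.82 = 100.2 kPa
n(H2) = PV/RT = (100.2 × 0.09350) / (8.314 × 289.25) = 0.003896 mol
n(Ca) = (1/1) × 0.003896 = 0.003896 mol
m(Ca) = 0.003896 × 40.08 = 0.1562 g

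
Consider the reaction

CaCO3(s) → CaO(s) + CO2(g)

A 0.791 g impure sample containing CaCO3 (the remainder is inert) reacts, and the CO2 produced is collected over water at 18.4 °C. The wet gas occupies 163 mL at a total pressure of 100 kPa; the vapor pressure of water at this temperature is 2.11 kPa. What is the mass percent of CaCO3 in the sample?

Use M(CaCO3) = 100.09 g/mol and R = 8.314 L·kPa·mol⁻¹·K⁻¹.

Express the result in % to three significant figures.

P(CO2) = 100 − 2.11 = 97.89 kPa
n(CO2) = PV/RT = (97.89 × 0.1630) / (8.314 × 291.55) = 0.006583 mol
n(CaCO3) = (1/1) × 0.006583 = 0.006583 mol
m(CaCO3) = 0.006583 × 100.09 = 0.6589 g
%CaCO3 = 0.6589 / 0.791 × 100 = 83.30%

83.3 %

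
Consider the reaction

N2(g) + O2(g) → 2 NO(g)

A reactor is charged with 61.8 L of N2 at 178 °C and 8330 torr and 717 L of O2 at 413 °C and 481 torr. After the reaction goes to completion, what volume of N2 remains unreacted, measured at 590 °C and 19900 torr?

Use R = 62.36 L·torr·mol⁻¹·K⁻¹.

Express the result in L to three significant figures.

27.7 L

n(N2) = PV/RT = (8330 × 61.8) / (62.36 × 451.15) = 18.30 mol
n(O2) = PV/RT = (481 × 717) / (62.36 × 686.15) = 8.060 mol
For 18.30 mol N2, stoichiometry requires (1/1) × 18.30 = 18.30 mol O2; 8.060 mol is available, so O2 is limiting.
n(N2) consumed = (1/1) × 8.060 = 8.060 mol; remaining = 18.30 − 8.060 = 10.24 mol
V(N2) = nRT/P = 10.24 × 62.36 × 863.15 / 19900 = 27.70 L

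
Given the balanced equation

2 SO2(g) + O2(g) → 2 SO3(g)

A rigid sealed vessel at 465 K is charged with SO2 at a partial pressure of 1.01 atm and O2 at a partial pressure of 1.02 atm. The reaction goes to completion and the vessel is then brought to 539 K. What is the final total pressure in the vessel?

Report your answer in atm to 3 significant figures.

1.77 atm

Because the vessel is rigid and T is held at 465 K, work the stoichiometry in partial pressures (P_i = n_iRT/V).
P(O2) required for 1.01 atm of SO2 = (1/2) × 1.01 = 0.5050 atm; available 1.02 atm, so SO2 is limiting.
P(O2) remaining = 1.02 − (1/2) × 1.01 = 0.5150 atm
P(gaseous products) = (2)/2 × 1.01 = 1.010 atm
P_total at 465 K = 0.5150 + 1.010 = 1.525 atm
Scaling to 539 K: P = 1.525 × 539/465 = 1.768 atm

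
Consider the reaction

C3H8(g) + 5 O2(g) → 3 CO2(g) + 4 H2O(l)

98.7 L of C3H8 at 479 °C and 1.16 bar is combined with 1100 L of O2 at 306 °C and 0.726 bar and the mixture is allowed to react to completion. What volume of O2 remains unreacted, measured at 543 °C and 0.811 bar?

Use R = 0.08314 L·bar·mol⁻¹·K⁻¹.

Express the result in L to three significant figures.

622 L

n(C3H8) = PV/RT = (1.16 × 98.7) / (0.08314 × 752.15) = 1.831 mol
n(O2) = PV/RT = (0.726 × 1100) / (0.08314 × 579.15) = 16.59 mol
For 1.831 mol C3H8, stoichiometry requires (5/1) × 1.831 = 9.155 mol O2; 16.59 mol is available, so C3H8 is limiting.
n(O2) consumed = (5/1) × 1.831 = 9.155 mol; remaining = 16.59 − 9.155 = 7.435 mol
V(O2) = nRT/P = 7.435 × 0.08314 × 816.15 / 0.811 = 622.1 L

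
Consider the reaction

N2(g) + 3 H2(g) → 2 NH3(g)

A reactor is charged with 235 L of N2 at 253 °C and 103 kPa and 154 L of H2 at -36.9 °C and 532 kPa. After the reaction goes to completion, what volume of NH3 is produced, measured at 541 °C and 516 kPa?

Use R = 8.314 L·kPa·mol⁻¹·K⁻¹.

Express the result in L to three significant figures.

n(N2) = PV/RT = (103 × 235) / (8.314 × 526.15) = 5.533 mol
n(H2) = PV/RT = (532 × 154) / (8.314 × 236.25) = 41.71 mol
For 5.533 mol N2, stoichiometry requires (3/1) × 5.533 = 16.60 mol H2; 41.71 mol is available, so N2 is limiting.
n(NH3) = (2/1) × 5.533 = 11.07 mol
V(NH3) = nRT/P = 11.07 × 8.314 × 814.15 / 516 = 145.2 L

145 L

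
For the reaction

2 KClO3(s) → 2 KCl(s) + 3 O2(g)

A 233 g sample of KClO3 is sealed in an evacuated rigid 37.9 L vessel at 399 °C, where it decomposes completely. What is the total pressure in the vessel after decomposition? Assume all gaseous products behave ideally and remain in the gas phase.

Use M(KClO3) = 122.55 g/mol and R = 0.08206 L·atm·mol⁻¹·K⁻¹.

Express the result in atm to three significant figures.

n(KClO3) = 233 / 122.55 = 1.901 mol
n(gas produced) = (3/2) × 1.901 = 2.852 mol
P = nRT/V = 2.852 × 0.08206 × 672.15 / 37.9 = 4.151 atm

4.15 atm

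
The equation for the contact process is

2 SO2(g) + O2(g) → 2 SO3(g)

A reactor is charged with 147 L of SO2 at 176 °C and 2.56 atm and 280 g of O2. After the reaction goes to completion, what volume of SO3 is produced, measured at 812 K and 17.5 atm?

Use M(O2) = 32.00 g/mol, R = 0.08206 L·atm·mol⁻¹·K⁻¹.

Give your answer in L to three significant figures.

38.9 L

n(SO2) = PV/RT = (2.56 × 147) / (0.08206 × 449.15) = 10.21 mol
n(O2) = 280 / 32.00 = 8.750 mol
For 10.21 mol SO2, stoichiometry requires (1/2) × 10.21 = 5.105 mol O2; 8.750 mol is available, so SO2 is limiting.
n(SO3) = (2/2) × 10.21 = 10.21 mol
V(SO3) = nRT/P = 10.21 × 0.08206 × 812 / 17.5 = 38.88 L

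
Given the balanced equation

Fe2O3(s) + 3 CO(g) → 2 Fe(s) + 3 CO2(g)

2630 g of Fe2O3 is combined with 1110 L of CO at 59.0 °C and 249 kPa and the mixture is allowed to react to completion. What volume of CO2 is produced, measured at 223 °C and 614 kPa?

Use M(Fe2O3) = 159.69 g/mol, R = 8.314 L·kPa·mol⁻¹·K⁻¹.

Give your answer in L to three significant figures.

332 L

n(Fe2O3) = 2630 / 159.69 = 16.47 mol
n(CO) = PV/RT = (249 × 1110) / (8.314 × 332.15) = 100.1 mol
For 16.47 mol Fe2O3, stoichiometry requires (3/1) × 16.47 = 49.41 mol CO; 100.1 mol is available, so Fe2O3 is limiting.
n(CO2) = (3/1) × 16.47 = 49.41 mol
V(CO2) = nRT/P = 49.41 × 8.314 × 496.15 / 614 = 331.9 L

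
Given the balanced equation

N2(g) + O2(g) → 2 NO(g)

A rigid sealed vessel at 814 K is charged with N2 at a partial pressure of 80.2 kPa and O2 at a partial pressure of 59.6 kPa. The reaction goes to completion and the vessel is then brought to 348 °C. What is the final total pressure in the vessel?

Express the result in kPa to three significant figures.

With V and T fixed, P_i ∝ n_i, so the mole ratios apply directly to partial pressures at 814 K.
P(O2) required for 80.2 kPa of N2 = (1/1) × 80.2 = 80.20 kPa; available 59.6 kPa, so O2 is limiting.
P(N2) remaining = 80.2 − (1/1) × 59.6 = 20.60 kPa
P(gaseous products) = (2)/1 × 59.6 = 119.2 kPa
P_total at 814 K = 20.60 + 119.2 = 139.8 kPa
Scaling to 348 °C: P = 139.8 × 621.15/814 = 106.7 kPa

107 kPa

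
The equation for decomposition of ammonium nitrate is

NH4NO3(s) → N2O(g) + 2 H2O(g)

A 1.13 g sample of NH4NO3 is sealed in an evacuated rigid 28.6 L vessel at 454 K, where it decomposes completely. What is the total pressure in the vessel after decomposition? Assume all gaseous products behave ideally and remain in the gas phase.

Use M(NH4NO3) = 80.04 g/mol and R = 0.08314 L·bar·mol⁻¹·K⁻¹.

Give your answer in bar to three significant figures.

0.0559 bar

n(NH4NO3) = 1.13 / 80.04 = 0.01412 mol
n(gas produced) = (3/1) × 0.01412 = 0.04236 mol
P = nRT/V = 0.04236 × 0.08314 × 454 / 28.6 = 0.05591 bar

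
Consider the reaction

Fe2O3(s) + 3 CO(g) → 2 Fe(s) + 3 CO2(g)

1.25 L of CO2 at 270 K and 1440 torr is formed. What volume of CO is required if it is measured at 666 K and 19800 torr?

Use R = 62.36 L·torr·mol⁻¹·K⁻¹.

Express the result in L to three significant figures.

n(CO2) = PV/RT = (1440 × 1.25) / (62.36 × 270) = 0.1069 mol
n(CO) = (3/3) × 0.1069 = 0.1069 mol
V = nRT/P = 0.1069 × 62.36 × 666 / 19800 = 0.2242 L

0.224 L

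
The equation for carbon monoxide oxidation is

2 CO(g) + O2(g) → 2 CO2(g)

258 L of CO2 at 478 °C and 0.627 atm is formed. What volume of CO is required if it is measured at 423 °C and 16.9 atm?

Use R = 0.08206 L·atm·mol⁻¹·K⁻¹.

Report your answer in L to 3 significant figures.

n(CO2) = PV/RT = (0.627 × 258) / (0.08206 × 751.15) = 2.624 mol
n(CO) = (2/2) × 2.624 = 2.624 mol
V = nRT/P = 2.624 × 0.08206 × 696.15 / 16.9 = 8.870 L

8.87 L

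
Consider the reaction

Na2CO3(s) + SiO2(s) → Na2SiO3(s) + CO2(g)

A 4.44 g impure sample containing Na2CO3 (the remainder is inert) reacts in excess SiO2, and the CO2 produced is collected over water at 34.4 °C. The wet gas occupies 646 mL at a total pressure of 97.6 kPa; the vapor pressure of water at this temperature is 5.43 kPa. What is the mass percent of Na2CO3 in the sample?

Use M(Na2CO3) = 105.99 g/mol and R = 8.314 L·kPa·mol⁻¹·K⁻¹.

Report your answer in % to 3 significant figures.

55.6 %

P(CO2) = 97.6 − 5.43 = 92.17 kPa
n(CO2) = PV/RT = (92.17 × 0.6460) / (8.314 × 307.55) = 0.02329 mol
n(Na2CO3) = (1/1) × 0.02329 = 0.02329 mol
m(Na2CO3) = 0.02329 × 105.99 = 2.469 g
%Na2CO3 = 2.469 / 4.44 × 100 = 55.61%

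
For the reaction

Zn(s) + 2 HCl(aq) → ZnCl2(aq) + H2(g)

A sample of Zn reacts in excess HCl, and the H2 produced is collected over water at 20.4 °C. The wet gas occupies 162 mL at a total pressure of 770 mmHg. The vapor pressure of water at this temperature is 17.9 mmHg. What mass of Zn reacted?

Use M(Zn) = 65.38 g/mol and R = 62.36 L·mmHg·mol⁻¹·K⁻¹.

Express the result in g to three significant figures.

P(H2) = 770 − 17.9 = 752.1 mmHg
n(H2) = PV/RT = (752.1 × 0.1620) / (62.36 × 293.55) = 0.006656 mol
n(Zn) = (1/1) × 0.006656 = 0.006656 mol
m(Zn) = 0.006656 × 65.38 = 0.4352 g

0.435 g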